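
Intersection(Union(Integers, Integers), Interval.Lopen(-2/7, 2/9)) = Range(0, 1, 1)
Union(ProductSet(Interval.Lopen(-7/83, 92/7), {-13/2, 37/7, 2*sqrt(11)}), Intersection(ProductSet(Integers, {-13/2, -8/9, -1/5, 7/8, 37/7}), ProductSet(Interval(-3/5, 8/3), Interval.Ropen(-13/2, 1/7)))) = Union(ProductSet(Interval.Lopen(-7/83, 92/7), {-13/2, 37/7, 2*sqrt(11)}), ProductSet(Range(0, 3, 1), {-13/2, -8/9, -1/5}))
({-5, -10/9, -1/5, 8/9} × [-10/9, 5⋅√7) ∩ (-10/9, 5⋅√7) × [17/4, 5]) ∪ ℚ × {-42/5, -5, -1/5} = (ℚ × {-42/5, -5, -1/5}) ∪ ({-1/5, 8/9} × [17/4, 5])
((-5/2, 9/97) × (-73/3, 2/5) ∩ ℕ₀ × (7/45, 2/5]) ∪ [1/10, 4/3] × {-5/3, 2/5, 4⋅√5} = ({0} × (7/45, 2/5)) ∪ ([1/10, 4/3] × {-5/3, 2/5, 4⋅√5})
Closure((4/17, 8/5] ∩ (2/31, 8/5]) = [4/17, 8/5]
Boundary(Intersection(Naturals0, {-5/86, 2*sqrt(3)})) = EmptySet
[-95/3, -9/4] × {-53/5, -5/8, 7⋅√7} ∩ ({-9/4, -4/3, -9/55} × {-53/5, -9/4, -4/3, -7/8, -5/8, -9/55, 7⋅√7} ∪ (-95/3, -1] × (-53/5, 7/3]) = ((-95/3, -9/4] × {-5/8}) ∪ ({-9/4} × {-53/5, -5/8, 7⋅√7})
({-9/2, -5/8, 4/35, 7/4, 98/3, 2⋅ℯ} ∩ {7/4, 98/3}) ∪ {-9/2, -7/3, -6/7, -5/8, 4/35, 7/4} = {-9/2, -7/3, -6/7, -5/8, 4/35, 7/4, 98/3}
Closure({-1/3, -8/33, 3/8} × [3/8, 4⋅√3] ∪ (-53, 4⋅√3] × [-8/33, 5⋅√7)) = ({-53, 4⋅√3} × [-8/33, 5⋅√7]) ∪ ([-53, 4⋅√3] × {-8/33, 5⋅√7}) ∪ ((-53, 4⋅√3] × [-8/33, 5⋅√7))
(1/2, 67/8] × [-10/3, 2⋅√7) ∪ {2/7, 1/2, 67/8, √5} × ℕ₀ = ({2/7, 1/2, 67/8, √5} × ℕ₀) ∪ ((1/2, 67/8] × [-10/3, 2⋅√7))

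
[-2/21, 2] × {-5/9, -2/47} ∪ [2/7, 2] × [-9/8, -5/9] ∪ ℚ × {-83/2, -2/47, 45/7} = (ℚ × {-83/2, -2/47, 45/7}) ∪ ([-2/21, 2] × {-5/9, -2/47}) ∪ ([2/7, 2] × [-9/8, -5/9])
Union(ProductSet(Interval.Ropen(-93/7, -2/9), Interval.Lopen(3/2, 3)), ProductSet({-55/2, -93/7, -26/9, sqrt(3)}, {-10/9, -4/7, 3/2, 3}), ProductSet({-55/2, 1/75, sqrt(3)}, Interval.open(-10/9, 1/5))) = Union(ProductSet({-55/2, 1/75, sqrt(3)}, Interval.open(-10/9, 1/5)), ProductSet({-55/2, -93/7, -26/9, sqrt(3)}, {-10/9, -4/7, 3/2, 3}), ProductSet(Interval.Ropen(-93/7, -2/9), Interval.Lopen(3/2, 3)))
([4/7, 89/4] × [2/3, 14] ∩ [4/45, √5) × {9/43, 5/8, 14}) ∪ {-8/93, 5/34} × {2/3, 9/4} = ({-8/93, 5/34} × {2/3, 9/4}) ∪ ([4/7, √5) × {14})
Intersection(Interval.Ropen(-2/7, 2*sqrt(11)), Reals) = Interval.Ropen(-2/7, 2*sqrt(11))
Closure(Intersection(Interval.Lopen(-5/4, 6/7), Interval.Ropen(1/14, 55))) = Interval(1/14, 6/7)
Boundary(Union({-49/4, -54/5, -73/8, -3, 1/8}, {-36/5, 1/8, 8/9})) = {-49/4, -54/5, -73/8, -36/5, -3, 1/8, 8/9}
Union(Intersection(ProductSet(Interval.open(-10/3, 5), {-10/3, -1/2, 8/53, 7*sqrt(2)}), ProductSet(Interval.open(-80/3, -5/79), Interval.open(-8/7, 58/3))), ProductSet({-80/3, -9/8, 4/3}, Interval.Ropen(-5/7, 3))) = Union(ProductSet({-80/3, -9/8, 4/3}, Interval.Ropen(-5/7, 3)), ProductSet(Interval.open(-10/3, -5/79), {-1/2, 8/53, 7*sqrt(2)}))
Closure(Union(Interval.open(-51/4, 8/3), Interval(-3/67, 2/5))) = Interval(-51/4, 8/3)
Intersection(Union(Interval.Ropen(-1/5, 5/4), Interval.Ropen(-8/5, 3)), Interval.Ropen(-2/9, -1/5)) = Interval.Ropen(-2/9, -1/5)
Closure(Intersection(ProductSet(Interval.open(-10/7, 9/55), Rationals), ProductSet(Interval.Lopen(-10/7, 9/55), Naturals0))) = ProductSet(Interval(-10/7, 9/55), Naturals0)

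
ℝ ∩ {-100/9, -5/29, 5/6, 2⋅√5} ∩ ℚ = {-100/9, -5/29, 5/6}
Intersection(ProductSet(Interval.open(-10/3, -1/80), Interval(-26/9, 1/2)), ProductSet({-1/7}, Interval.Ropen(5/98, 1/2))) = ProductSet({-1/7}, Interval.Ropen(5/98, 1/2))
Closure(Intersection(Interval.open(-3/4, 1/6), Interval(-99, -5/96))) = Interval(-3/4, -5/96)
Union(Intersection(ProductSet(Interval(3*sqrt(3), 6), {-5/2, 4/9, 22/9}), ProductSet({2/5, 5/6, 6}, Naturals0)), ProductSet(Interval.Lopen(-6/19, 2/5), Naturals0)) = ProductSet(Interval.Lopen(-6/19, 2/5), Naturals0)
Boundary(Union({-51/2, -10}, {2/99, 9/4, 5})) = {-51/2, -10, 2/99, 9/4, 5}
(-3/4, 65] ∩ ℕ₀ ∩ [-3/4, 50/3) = {0, 1, …, 16}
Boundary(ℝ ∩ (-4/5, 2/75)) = {-4/5, 2/75}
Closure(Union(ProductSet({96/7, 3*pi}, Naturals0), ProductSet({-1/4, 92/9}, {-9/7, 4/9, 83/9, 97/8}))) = Union(ProductSet({-1/4, 92/9}, {-9/7, 4/9, 83/9, 97/8}), ProductSet({96/7, 3*pi}, Naturals0))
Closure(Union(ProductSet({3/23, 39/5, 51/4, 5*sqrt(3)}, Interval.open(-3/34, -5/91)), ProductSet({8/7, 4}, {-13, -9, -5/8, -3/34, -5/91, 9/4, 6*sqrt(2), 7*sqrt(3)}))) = Union(ProductSet({8/7, 4}, {-13, -9, -5/8, -3/34, -5/91, 9/4, 6*sqrt(2), 7*sqrt(3)}), ProductSet({3/23, 39/5, 51/4, 5*sqrt(3)}, Interval(-3/34, -5/91)))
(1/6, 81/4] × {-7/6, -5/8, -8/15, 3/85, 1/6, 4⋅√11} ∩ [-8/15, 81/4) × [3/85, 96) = (1/6, 81/4) × {3/85, 1/6, 4⋅√11}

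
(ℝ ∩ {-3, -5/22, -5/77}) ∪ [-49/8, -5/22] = [-49/8, -5/22] ∪ {-5/77}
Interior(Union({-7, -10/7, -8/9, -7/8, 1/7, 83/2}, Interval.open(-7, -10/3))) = Interval.open(-7, -10/3)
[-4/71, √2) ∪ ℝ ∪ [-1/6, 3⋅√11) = (-∞, ∞)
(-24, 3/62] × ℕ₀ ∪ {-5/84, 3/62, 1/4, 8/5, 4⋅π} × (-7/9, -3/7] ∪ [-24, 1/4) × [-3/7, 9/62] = ((-24, 3/62] × ℕ₀) ∪ ([-24, 1/4) × [-3/7, 9/62]) ∪ ({-5/84, 3/62, 1/4, 8/5, 4⋅π} × (-7/9, -3/7])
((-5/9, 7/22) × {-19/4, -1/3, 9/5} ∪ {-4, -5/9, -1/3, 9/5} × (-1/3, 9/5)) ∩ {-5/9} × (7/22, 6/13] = {-5/9} × (7/22, 6/13]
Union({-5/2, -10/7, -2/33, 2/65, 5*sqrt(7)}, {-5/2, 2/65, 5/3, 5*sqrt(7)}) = {-5/2, -10/7, -2/33, 2/65, 5/3, 5*sqrt(7)}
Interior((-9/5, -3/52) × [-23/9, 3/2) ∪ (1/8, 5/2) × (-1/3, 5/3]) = ((-9/5, -3/52) × (-23/9, 3/2)) ∪ ((1/8, 5/2) × (-1/3, 5/3))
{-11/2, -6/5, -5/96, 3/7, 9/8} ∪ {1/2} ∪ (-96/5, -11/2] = (-96/5, -11/2] ∪ {-6/5, -5/96, 3/7, 1/2, 9/8}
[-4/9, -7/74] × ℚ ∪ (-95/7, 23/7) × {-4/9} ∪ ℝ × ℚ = (-∞, ∞) × ℚ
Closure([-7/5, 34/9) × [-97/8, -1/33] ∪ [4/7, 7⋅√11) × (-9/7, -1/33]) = ([-7/5, 34/9] × {-97/8, -1/33}) ∪ ([-7/5, 34/9) × [-97/8, -1/33]) ∪ ({7⋅√11} × [-9/7, -1/33]) ∪ ({-7/5, 34/9} × ([-97/8, -9/7] ∪ {-1/33})) ∪ ([4/7, 7⋅√11] × {-1/33}) ∪ ([34/9, 7⋅√11] × {-9/7, -1/33}) ∪ ([4/7, 7⋅√11) × (-9/7, -1/33])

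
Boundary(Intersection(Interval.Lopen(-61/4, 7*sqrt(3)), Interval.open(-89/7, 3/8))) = {-89/7, 3/8}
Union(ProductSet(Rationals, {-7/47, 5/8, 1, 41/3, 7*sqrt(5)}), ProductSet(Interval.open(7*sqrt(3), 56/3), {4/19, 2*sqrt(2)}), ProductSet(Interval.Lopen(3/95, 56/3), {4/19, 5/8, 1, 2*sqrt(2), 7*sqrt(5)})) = Union(ProductSet(Interval.Lopen(3/95, 56/3), {4/19, 5/8, 1, 2*sqrt(2), 7*sqrt(5)}), ProductSet(Rationals, {-7/47, 5/8, 1, 41/3, 7*sqrt(5)}))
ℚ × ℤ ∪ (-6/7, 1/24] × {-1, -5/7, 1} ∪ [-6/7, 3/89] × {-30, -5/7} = (ℚ × ℤ) ∪ ([-6/7, 3/89] × {-30, -5/7}) ∪ ((-6/7, 1/24] × {-1, -5/7, 1})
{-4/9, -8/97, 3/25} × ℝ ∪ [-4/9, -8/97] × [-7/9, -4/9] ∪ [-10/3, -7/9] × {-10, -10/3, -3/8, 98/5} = ({-4/9, -8/97, 3/25} × ℝ) ∪ ([-10/3, -7/9] × {-10, -10/3, -3/8, 98/5}) ∪ ([-4/9, -8/97] × [-7/9, -4/9])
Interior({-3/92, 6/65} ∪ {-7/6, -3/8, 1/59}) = ∅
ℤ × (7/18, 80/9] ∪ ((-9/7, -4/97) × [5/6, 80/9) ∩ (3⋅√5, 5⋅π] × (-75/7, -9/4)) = ℤ × (7/18, 80/9]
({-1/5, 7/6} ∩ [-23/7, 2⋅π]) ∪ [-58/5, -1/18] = [-58/5, -1/18] ∪ {7/6}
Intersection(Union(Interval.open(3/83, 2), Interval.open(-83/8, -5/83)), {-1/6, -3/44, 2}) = {-1/6, -3/44}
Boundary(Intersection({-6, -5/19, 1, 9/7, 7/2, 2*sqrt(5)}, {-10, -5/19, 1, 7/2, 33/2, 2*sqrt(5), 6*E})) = {-5/19, 1, 7/2, 2*sqrt(5)}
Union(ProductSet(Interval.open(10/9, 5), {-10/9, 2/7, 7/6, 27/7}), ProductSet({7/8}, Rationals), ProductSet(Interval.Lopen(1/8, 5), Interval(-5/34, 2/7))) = Union(ProductSet({7/8}, Rationals), ProductSet(Interval.Lopen(1/8, 5), Interval(-5/34, 2/7)), ProductSet(Interval.open(10/9, 5), {-10/9, 2/7, 7/6, 27/7}))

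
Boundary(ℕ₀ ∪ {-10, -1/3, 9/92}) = {-10, -1/3, 9/92} ∪ ℕ₀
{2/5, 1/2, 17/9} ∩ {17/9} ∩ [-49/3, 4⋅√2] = {17/9}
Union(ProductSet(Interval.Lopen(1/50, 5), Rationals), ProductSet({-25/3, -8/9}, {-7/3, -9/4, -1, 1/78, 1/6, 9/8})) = Union(ProductSet({-25/3, -8/9}, {-7/3, -9/4, -1, 1/78, 1/6, 9/8}), ProductSet(Interval.Lopen(1/50, 5), Rationals))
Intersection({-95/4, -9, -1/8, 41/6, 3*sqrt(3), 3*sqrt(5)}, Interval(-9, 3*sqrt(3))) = {-9, -1/8, 3*sqrt(3)}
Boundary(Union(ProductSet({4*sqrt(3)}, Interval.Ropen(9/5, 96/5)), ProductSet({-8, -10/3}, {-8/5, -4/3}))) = Union(ProductSet({4*sqrt(3)}, Interval(9/5, 96/5)), ProductSet({-8, -10/3}, {-8/5, -4/3}))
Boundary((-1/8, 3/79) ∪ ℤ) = {-1/8, 3/79} ∪ (ℤ \ (-1/8, 3/79))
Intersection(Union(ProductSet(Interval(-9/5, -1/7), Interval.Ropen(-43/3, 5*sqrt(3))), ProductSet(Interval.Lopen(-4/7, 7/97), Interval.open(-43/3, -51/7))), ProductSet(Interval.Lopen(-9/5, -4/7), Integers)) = ProductSet(Interval.Lopen(-9/5, -4/7), Range(-14, 9, 1))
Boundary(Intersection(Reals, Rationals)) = Reals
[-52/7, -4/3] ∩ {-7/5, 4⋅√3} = {-7/5}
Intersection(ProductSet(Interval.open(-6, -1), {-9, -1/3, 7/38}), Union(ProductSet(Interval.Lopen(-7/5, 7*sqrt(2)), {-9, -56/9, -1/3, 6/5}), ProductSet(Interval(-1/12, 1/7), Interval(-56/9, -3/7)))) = ProductSet(Interval.open(-7/5, -1), {-9, -1/3})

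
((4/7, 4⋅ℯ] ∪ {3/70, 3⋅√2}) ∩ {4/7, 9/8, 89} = {9/8}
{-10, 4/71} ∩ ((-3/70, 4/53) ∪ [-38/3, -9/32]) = {-10, 4/71}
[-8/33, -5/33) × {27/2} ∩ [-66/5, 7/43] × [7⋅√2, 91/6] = [-8/33, -5/33) × {27/2}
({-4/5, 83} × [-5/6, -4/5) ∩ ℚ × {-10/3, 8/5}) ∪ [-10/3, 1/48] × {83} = [-10/3, 1/48] × {83}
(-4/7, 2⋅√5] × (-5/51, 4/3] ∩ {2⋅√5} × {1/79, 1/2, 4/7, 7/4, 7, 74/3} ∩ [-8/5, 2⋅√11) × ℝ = {2⋅√5} × {1/79, 1/2, 4/7}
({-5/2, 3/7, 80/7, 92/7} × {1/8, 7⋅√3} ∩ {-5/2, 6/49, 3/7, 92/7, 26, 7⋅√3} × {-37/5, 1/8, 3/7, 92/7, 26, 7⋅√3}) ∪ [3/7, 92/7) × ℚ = ([3/7, 92/7) × ℚ) ∪ ({-5/2, 3/7, 92/7} × {1/8, 7⋅√3})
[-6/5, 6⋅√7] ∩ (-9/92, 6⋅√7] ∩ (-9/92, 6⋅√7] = (-9/92, 6⋅√7]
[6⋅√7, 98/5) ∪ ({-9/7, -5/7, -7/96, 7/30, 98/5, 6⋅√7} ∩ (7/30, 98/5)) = [6⋅√7, 98/5)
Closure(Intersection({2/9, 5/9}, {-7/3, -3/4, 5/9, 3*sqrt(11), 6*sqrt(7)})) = {5/9}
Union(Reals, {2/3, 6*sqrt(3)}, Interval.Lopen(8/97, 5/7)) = Interval(-oo, oo)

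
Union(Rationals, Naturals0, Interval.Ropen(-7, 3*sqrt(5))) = Union(Interval.Ropen(-7, 3*sqrt(5)), Rationals)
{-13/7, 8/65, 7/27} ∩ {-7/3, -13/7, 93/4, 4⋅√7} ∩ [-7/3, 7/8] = {-13/7}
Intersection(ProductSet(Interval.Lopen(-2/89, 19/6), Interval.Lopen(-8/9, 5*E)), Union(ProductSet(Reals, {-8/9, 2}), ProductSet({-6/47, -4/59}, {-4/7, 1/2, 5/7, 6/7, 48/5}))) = ProductSet(Interval.Lopen(-2/89, 19/6), {2})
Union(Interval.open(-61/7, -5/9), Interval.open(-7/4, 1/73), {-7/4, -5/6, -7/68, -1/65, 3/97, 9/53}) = Union({3/97, 9/53}, Interval.open(-61/7, 1/73))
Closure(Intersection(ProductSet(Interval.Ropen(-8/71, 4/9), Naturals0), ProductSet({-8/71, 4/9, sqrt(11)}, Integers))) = ProductSet({-8/71}, Naturals0)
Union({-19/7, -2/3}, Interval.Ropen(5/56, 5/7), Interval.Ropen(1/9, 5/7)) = Union({-19/7, -2/3}, Interval.Ropen(5/56, 5/7))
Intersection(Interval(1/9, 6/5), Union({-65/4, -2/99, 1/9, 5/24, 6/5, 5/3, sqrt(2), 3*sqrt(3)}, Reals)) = Interval(1/9, 6/5)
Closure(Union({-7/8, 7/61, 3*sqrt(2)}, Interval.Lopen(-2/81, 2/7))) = Union({-7/8, 3*sqrt(2)}, Interval(-2/81, 2/7))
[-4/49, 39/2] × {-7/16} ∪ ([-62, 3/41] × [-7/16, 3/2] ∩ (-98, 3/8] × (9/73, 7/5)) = ([-4/49, 39/2] × {-7/16}) ∪ ([-62, 3/41] × (9/73, 7/5))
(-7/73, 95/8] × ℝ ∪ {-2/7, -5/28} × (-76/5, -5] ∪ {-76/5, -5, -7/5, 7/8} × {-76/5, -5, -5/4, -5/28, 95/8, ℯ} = ((-7/73, 95/8] × ℝ) ∪ ({-2/7, -5/28} × (-76/5, -5]) ∪ ({-76/5, -5, -7/5, 7/8} × {-76/5, -5, -5/4, -5/28, 95/8, ℯ})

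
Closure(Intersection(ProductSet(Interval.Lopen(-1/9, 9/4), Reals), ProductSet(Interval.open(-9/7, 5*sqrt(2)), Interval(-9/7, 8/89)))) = ProductSet(Interval(-1/9, 9/4), Interval(-9/7, 8/89))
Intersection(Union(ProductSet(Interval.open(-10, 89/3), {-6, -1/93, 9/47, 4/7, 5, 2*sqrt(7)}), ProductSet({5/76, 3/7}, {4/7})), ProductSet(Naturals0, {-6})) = ProductSet(Range(0, 30, 1), {-6})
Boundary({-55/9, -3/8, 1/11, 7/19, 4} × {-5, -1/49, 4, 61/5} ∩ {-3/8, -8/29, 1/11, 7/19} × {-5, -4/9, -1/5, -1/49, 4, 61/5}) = {-3/8, 1/11, 7/19} × {-5, -1/49, 4, 61/5}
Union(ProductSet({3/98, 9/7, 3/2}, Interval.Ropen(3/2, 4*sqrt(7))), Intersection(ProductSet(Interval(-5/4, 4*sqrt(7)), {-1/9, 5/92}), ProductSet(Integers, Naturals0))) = ProductSet({3/98, 9/7, 3/2}, Interval.Ropen(3/2, 4*sqrt(7)))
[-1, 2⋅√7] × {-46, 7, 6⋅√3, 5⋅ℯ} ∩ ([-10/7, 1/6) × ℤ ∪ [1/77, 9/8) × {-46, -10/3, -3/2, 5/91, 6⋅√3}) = ([-1, 1/6) × {-46, 7}) ∪ ([1/77, 9/8) × {-46, 6⋅√3})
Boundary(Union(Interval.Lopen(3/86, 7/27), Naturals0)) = Union(Complement(Naturals0, Interval.open(3/86, 7/27)), {3/86, 7/27})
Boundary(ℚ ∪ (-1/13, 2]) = (-∞, -1/13] ∪ [2, ∞)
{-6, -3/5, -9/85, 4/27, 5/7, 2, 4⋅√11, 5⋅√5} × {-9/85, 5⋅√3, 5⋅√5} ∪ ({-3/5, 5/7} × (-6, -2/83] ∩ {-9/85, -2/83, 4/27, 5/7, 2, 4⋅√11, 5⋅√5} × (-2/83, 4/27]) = {-6, -3/5, -9/85, 4/27, 5/7, 2, 4⋅√11, 5⋅√5} × {-9/85, 5⋅√3, 5⋅√5}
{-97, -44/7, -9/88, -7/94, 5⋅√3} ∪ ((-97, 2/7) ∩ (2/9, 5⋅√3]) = {-97, -44/7, -9/88, -7/94, 5⋅√3} ∪ (2/9, 2/7)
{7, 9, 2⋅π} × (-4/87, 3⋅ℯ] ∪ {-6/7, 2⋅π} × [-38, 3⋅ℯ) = ({-6/7, 2⋅π} × [-38, 3⋅ℯ)) ∪ ({7, 9, 2⋅π} × (-4/87, 3⋅ℯ])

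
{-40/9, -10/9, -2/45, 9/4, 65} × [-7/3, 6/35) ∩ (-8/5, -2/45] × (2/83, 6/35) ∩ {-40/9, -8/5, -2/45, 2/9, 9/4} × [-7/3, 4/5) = {-2/45} × (2/83, 6/35)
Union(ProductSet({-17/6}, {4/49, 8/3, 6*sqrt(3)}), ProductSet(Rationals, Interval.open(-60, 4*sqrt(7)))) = ProductSet(Rationals, Interval.open(-60, 4*sqrt(7)))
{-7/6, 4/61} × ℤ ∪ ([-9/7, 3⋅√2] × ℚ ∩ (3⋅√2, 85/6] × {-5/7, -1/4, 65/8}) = {-7/6, 4/61} × ℤ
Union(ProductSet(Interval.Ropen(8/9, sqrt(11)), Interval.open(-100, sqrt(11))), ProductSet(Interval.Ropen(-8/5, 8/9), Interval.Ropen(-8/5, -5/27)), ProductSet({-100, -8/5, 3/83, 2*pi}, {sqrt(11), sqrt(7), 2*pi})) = Union(ProductSet({-100, -8/5, 3/83, 2*pi}, {sqrt(11), sqrt(7), 2*pi}), ProductSet(Interval.Ropen(-8/5, 8/9), Interval.Ropen(-8/5, -5/27)), ProductSet(Interval.Ropen(8/9, sqrt(11)), Interval.open(-100, sqrt(11))))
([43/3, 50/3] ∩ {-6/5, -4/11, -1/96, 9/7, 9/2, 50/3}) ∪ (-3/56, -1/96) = (-3/56, -1/96) ∪ {50/3}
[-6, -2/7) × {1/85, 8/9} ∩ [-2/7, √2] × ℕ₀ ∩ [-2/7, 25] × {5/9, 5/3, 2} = ∅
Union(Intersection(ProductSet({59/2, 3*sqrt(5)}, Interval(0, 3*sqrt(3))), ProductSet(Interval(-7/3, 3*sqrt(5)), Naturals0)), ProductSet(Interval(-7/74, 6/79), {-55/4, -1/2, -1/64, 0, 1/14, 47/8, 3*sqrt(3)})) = Union(ProductSet({3*sqrt(5)}, Range(0, 6, 1)), ProductSet(Interval(-7/74, 6/79), {-55/4, -1/2, -1/64, 0, 1/14, 47/8, 3*sqrt(3)}))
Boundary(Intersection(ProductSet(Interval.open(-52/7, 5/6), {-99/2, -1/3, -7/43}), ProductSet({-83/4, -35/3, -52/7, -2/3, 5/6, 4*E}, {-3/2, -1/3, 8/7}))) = ProductSet({-2/3}, {-1/3})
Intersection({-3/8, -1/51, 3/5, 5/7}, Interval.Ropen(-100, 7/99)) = {-3/8, -1/51}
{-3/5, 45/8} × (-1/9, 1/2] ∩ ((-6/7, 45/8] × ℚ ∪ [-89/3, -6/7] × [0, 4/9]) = {-3/5, 45/8} × (ℚ ∩ (-1/9, 1/2])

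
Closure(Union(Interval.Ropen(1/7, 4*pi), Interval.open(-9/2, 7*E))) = Interval(-9/2, 7*E)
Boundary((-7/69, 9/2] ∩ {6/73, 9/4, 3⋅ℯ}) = {6/73, 9/4}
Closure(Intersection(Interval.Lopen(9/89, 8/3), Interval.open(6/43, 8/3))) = Interval(6/43, 8/3)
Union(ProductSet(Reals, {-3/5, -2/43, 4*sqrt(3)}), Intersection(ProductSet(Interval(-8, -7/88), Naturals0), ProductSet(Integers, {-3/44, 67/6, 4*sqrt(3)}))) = ProductSet(Reals, {-3/5, -2/43, 4*sqrt(3)})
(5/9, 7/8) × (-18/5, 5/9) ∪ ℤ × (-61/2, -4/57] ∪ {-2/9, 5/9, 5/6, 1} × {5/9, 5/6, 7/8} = (ℤ × (-61/2, -4/57]) ∪ ({-2/9, 5/9, 5/6, 1} × {5/9, 5/6, 7/8}) ∪ ((5/9, 7/8) × (-18/5, 5/9))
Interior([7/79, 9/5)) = (7/79, 9/5)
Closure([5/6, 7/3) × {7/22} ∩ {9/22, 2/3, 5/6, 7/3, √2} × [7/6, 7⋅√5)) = ∅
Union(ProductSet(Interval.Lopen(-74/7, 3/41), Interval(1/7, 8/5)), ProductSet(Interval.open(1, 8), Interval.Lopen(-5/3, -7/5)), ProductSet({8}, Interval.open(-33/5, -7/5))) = Union(ProductSet({8}, Interval.open(-33/5, -7/5)), ProductSet(Interval.Lopen(-74/7, 3/41), Interval(1/7, 8/5)), ProductSet(Interval.open(1, 8), Interval.Lopen(-5/3, -7/5)))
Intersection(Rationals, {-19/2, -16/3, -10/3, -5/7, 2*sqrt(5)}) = {-19/2, -16/3, -10/3, -5/7}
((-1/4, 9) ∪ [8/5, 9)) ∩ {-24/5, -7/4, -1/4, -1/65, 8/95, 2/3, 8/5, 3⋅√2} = {-1/65, 8/95, 2/3, 8/5, 3⋅√2}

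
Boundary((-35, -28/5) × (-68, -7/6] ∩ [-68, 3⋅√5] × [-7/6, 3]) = [-35, -28/5] × {-7/6}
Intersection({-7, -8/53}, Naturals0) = EmptySet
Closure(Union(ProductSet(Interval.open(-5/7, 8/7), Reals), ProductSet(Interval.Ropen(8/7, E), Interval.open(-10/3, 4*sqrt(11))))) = Union(ProductSet({8/7, E}, Interval(-10/3, 4*sqrt(11))), ProductSet(Interval(-5/7, 8/7), Reals), ProductSet(Interval(8/7, E), {-10/3, 4*sqrt(11)}), ProductSet(Interval.Ropen(8/7, E), Interval.open(-10/3, 4*sqrt(11))))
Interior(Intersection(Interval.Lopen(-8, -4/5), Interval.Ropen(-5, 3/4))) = Interval.open(-5, -4/5)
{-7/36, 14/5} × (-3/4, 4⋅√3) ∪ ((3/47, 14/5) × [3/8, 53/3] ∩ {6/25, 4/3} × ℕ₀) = ({6/25, 4/3} × {1, 2, …, 17}) ∪ ({-7/36, 14/5} × (-3/4, 4⋅√3))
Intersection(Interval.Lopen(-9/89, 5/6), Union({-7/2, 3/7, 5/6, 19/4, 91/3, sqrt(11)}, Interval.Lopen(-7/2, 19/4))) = Interval.Lopen(-9/89, 5/6)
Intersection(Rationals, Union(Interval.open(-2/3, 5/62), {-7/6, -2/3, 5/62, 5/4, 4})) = Union({-7/6, 5/4, 4}, Intersection(Interval(-2/3, 5/62), Rationals))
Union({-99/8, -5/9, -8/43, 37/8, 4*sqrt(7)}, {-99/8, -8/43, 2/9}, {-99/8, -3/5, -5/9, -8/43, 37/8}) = {-99/8, -3/5, -5/9, -8/43, 2/9, 37/8, 4*sqrt(7)}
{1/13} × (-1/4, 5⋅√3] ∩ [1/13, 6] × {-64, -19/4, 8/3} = {1/13} × {8/3}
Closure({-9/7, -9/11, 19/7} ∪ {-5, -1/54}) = {-5, -9/7, -9/11, -1/54, 19/7}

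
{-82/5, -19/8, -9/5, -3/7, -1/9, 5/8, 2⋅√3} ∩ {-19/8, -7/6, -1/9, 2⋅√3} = {-19/8, -1/9, 2⋅√3}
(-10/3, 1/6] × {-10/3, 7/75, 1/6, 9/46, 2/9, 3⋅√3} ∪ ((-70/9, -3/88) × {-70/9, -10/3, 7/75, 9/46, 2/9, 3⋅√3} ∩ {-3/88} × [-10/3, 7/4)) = (-10/3, 1/6] × {-10/3, 7/75, 1/6, 9/46, 2/9, 3⋅√3}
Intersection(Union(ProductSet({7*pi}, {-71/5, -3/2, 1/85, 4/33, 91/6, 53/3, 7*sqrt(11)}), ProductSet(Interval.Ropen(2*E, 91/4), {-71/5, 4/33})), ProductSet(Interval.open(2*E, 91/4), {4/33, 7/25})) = ProductSet(Interval.open(2*E, 91/4), {4/33})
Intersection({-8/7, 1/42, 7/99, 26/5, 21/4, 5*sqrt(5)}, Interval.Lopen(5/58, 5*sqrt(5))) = {26/5, 21/4, 5*sqrt(5)}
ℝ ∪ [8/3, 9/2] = (-∞, ∞)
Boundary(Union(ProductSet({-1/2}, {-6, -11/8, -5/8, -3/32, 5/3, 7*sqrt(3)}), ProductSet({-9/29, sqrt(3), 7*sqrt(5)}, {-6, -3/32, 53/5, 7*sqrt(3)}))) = Union(ProductSet({-1/2}, {-6, -11/8, -5/8, -3/32, 5/3, 7*sqrt(3)}), ProductSet({-9/29, sqrt(3), 7*sqrt(5)}, {-6, -3/32, 53/5, 7*sqrt(3)}))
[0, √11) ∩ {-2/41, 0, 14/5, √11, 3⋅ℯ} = {0, 14/5}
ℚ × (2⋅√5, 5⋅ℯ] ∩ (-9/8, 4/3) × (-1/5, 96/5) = (ℚ ∩ (-9/8, 4/3)) × (2⋅√5, 5⋅ℯ]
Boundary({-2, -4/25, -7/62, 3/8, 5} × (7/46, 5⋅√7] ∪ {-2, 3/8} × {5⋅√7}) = {-2, -4/25, -7/62, 3/8, 5} × [7/46, 5⋅√7]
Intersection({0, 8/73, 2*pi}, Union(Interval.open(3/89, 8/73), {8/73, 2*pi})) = {8/73, 2*pi}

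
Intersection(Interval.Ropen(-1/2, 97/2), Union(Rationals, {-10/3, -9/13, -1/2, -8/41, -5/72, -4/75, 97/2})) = Intersection(Interval.Ropen(-1/2, 97/2), Rationals)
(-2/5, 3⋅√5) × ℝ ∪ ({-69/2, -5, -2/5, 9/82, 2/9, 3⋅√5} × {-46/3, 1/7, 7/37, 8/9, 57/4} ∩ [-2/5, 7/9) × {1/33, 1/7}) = ({-2/5, 9/82, 2/9} × {1/7}) ∪ ((-2/5, 3⋅√5) × ℝ)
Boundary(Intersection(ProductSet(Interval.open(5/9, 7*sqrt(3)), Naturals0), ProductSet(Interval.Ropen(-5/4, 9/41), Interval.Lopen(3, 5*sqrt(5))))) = EmptySet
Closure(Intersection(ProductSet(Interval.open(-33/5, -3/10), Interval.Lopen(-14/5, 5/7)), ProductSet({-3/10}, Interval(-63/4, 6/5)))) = EmptySet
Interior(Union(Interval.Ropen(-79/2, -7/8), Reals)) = Interval(-oo, oo)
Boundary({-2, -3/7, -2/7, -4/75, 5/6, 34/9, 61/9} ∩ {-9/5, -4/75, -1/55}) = {-4/75}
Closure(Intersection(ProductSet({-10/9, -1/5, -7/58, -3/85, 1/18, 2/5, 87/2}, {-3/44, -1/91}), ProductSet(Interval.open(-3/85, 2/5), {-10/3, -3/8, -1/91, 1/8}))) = ProductSet({1/18}, {-1/91})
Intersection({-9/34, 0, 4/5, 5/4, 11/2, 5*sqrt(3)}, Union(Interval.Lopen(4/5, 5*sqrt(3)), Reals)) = {-9/34, 0, 4/5, 5/4, 11/2, 5*sqrt(3)}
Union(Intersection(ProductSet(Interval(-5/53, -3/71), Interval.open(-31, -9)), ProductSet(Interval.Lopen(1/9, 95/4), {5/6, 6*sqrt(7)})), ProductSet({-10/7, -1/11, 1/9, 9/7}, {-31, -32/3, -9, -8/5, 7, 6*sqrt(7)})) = ProductSet({-10/7, -1/11, 1/9, 9/7}, {-31, -32/3, -9, -8/5, 7, 6*sqrt(7)})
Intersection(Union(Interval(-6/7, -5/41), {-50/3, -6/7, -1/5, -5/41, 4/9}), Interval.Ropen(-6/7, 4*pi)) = Union({4/9}, Interval(-6/7, -5/41))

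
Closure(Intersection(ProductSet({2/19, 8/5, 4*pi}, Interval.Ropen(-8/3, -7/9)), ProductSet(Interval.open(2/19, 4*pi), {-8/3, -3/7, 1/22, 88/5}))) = ProductSet({8/5}, {-8/3})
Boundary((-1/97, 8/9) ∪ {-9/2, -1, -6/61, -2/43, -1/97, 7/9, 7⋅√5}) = {-9/2, -1, -6/61, -2/43, -1/97, 8/9, 7⋅√5}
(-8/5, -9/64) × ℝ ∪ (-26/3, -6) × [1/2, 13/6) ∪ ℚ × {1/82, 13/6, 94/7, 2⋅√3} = ((-8/5, -9/64) × ℝ) ∪ ((-26/3, -6) × [1/2, 13/6)) ∪ (ℚ × {1/82, 13/6, 94/7, 2⋅√3})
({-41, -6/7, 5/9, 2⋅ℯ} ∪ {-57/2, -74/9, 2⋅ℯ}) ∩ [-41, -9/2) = {-41, -57/2, -74/9}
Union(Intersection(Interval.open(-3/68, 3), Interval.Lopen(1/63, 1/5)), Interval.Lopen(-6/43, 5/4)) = Interval.Lopen(-6/43, 5/4)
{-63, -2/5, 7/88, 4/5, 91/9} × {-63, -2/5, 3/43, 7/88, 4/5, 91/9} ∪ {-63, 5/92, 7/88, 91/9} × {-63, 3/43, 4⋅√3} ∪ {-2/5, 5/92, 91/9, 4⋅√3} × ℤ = ({-2/5, 5/92, 91/9, 4⋅√3} × ℤ) ∪ ({-63, 5/92, 7/88, 91/9} × {-63, 3/43, 4⋅√3}) ∪ ({-63, -2/5, 7/88, 4/5, 91/9} × {-63, -2/5, 3/43, 7/88, 4/5, 91/9})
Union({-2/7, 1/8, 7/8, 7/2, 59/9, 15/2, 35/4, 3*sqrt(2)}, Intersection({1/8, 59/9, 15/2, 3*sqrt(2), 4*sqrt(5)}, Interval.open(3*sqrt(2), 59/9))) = {-2/7, 1/8, 7/8, 7/2, 59/9, 15/2, 35/4, 3*sqrt(2)}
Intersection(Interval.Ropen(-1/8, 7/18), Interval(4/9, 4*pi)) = EmptySet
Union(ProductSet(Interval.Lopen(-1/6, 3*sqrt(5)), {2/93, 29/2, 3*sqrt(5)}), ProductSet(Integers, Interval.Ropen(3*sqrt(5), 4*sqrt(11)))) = Union(ProductSet(Integers, Interval.Ropen(3*sqrt(5), 4*sqrt(11))), ProductSet(Interval.Lopen(-1/6, 3*sqrt(5)), {2/93, 29/2, 3*sqrt(5)}))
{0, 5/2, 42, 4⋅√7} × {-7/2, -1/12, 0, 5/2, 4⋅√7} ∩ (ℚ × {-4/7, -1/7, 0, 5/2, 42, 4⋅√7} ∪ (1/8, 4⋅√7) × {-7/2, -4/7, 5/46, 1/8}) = ({5/2} × {-7/2}) ∪ ({0, 5/2, 42} × {0, 5/2, 4⋅√7})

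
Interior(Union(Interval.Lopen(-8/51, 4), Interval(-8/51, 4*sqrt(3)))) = Interval.open(-8/51, 4*sqrt(3))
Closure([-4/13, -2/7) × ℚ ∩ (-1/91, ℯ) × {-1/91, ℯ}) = ∅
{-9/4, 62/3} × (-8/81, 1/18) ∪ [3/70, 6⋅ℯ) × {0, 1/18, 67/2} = ({-9/4, 62/3} × (-8/81, 1/18)) ∪ ([3/70, 6⋅ℯ) × {0, 1/18, 67/2})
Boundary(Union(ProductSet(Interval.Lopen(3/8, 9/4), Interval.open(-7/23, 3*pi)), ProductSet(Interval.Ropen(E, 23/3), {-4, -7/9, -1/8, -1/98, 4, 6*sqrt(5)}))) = Union(ProductSet({3/8, 9/4}, Interval(-7/23, 3*pi)), ProductSet(Interval(3/8, 9/4), {-7/23, 3*pi}), ProductSet(Interval(E, 23/3), {-4, -7/9, -1/8, -1/98, 4, 6*sqrt(5)}))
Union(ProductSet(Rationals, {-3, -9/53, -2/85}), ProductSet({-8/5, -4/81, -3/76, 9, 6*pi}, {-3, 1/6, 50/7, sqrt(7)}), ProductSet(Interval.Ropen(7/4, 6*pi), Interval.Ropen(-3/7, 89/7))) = Union(ProductSet({-8/5, -4/81, -3/76, 9, 6*pi}, {-3, 1/6, 50/7, sqrt(7)}), ProductSet(Interval.Ropen(7/4, 6*pi), Interval.Ropen(-3/7, 89/7)), ProductSet(Rationals, {-3, -9/53, -2/85}))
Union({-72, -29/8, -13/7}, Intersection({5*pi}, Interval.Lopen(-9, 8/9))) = {-72, -29/8, -13/7}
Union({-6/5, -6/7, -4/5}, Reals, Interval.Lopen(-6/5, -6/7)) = Interval(-oo, oo)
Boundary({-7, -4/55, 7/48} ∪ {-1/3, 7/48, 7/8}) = {-7, -1/3, -4/55, 7/48, 7/8}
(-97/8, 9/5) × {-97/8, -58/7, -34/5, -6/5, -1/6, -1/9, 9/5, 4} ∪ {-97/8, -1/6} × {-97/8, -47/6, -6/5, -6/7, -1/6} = ({-97/8, -1/6} × {-97/8, -47/6, -6/5, -6/7, -1/6}) ∪ ((-97/8, 9/5) × {-97/8, -58/7, -34/5, -6/5, -1/6, -1/9, 9/5, 4})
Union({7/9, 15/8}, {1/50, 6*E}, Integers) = Union({1/50, 7/9, 15/8, 6*E}, Integers)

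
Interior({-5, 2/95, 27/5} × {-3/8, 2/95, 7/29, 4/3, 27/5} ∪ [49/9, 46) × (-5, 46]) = (49/9, 46) × (-5, 46)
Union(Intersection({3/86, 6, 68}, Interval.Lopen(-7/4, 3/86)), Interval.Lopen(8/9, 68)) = Union({3/86}, Interval.Lopen(8/9, 68))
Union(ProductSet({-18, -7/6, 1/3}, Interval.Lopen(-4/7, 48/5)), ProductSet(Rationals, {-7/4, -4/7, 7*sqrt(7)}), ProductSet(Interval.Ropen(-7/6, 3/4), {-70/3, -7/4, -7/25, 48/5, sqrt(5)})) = Union(ProductSet({-18, -7/6, 1/3}, Interval.Lopen(-4/7, 48/5)), ProductSet(Interval.Ropen(-7/6, 3/4), {-70/3, -7/4, -7/25, 48/5, sqrt(5)}), ProductSet(Rationals, {-7/4, -4/7, 7*sqrt(7)}))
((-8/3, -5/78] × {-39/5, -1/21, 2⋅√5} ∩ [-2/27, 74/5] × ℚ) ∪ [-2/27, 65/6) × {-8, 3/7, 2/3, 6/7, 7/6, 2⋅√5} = ([-2/27, -5/78] × {-39/5, -1/21}) ∪ ([-2/27, 65/6) × {-8, 3/7, 2/3, 6/7, 7/6, 2⋅√5})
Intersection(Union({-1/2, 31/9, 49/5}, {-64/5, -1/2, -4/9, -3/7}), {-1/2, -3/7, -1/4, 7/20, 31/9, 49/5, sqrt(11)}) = {-1/2, -3/7, 31/9, 49/5}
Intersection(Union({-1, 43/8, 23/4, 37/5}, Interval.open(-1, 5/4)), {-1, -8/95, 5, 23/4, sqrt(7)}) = {-1, -8/95, 23/4}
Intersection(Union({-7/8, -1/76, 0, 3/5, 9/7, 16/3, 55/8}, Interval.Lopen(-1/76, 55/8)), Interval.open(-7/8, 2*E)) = Interval.Ropen(-1/76, 2*E)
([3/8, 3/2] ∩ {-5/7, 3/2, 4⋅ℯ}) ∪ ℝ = ℝ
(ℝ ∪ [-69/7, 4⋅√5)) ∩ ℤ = ℤ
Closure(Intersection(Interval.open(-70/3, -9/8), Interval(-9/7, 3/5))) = Interval(-9/7, -9/8)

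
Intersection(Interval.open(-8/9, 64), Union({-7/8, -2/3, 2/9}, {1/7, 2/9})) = {-7/8, -2/3, 1/7, 2/9}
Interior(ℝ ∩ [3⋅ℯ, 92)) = (3⋅ℯ, 92)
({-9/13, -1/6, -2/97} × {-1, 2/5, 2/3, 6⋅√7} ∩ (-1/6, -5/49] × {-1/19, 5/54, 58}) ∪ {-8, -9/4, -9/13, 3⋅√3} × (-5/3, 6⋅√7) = {-8, -9/4, -9/13, 3⋅√3} × (-5/3, 6⋅√7)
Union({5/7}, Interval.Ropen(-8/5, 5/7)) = Interval(-8/5, 5/7)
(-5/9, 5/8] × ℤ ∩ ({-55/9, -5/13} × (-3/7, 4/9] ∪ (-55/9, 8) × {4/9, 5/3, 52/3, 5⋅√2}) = {-5/13} × {0}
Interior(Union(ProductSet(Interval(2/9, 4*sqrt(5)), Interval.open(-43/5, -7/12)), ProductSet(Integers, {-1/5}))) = ProductSet(Interval.open(2/9, 4*sqrt(5)), Interval.open(-43/5, -7/12))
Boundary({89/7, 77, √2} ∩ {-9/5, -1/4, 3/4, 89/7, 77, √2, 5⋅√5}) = {89/7, 77, √2}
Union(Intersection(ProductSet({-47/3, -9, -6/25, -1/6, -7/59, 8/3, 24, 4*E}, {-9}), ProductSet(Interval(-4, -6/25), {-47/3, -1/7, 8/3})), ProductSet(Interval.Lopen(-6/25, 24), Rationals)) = ProductSet(Interval.Lopen(-6/25, 24), Rationals)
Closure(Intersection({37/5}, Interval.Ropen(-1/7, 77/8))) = {37/5}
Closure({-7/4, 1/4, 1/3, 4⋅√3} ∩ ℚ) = {-7/4, 1/4, 1/3}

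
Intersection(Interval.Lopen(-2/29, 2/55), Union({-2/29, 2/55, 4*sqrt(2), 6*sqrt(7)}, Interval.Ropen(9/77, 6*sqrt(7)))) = {2/55}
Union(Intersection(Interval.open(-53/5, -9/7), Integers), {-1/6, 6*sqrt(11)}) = Union({-1/6, 6*sqrt(11)}, Range(-10, -1, 1))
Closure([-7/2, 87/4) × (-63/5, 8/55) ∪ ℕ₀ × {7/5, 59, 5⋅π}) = (ℕ₀ × {7/5, 59, 5⋅π}) ∪ ({-7/2, 87/4} × [-63/5, 8/55]) ∪ ([-7/2, 87/4] × {-63/5, 8/55}) ∪ ([-7/2, 87/4) × (-63/5, 8/55))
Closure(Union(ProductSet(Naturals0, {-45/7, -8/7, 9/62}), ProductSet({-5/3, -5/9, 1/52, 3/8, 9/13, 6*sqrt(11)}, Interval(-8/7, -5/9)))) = Union(ProductSet({-5/3, -5/9, 1/52, 3/8, 9/13, 6*sqrt(11)}, Interval(-8/7, -5/9)), ProductSet(Naturals0, {-45/7, -8/7, 9/62}))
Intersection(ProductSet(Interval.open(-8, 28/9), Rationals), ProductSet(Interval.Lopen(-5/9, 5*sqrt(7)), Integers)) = ProductSet(Interval.open(-5/9, 28/9), Integers)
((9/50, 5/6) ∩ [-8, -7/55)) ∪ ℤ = ℤ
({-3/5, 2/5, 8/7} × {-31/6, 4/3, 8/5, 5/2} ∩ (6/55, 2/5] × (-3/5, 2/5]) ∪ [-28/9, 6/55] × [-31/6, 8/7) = [-28/9, 6/55] × [-31/6, 8/7)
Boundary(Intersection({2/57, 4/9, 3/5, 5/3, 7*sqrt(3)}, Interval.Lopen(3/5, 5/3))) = {5/3}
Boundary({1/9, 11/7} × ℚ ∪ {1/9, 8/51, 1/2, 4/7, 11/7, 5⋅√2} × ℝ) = {1/9, 8/51, 1/2, 4/7, 11/7, 5⋅√2} × ℝ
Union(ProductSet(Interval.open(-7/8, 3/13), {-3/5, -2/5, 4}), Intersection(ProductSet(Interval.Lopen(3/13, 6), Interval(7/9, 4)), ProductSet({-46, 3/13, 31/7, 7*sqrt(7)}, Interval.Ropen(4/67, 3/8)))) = ProductSet(Interval.open(-7/8, 3/13), {-3/5, -2/5, 4})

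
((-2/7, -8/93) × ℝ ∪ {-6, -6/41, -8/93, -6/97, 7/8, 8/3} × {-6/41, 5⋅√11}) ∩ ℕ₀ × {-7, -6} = ∅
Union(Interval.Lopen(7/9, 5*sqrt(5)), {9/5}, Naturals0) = Union(Interval.Lopen(7/9, 5*sqrt(5)), Naturals0)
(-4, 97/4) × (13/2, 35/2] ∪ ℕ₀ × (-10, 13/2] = (ℕ₀ × (-10, 13/2]) ∪ ((-4, 97/4) × (13/2, 35/2])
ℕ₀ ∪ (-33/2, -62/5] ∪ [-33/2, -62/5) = [-33/2, -62/5] ∪ ℕ₀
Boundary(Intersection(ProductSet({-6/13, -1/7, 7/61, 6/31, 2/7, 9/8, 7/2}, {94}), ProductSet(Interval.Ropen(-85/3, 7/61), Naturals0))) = ProductSet({-6/13, -1/7}, {94})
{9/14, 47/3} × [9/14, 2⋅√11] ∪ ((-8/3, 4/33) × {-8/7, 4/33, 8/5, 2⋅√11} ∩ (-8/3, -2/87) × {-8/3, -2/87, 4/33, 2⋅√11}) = ({9/14, 47/3} × [9/14, 2⋅√11]) ∪ ((-8/3, -2/87) × {4/33, 2⋅√11})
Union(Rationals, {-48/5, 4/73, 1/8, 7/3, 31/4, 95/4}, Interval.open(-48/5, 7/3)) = Union(Interval(-48/5, 7/3), Rationals)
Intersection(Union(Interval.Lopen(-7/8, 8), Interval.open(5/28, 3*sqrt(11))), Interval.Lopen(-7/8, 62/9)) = Interval.Lopen(-7/8, 62/9)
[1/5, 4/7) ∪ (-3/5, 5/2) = (-3/5, 5/2)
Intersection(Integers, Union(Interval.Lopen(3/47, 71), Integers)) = Integers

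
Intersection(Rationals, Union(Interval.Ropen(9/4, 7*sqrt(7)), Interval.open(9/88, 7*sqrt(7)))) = Intersection(Interval.open(9/88, 7*sqrt(7)), Rationals)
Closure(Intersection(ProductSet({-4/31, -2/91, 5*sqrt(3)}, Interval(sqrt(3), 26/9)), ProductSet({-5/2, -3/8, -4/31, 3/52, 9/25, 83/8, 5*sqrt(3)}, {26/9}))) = ProductSet({-4/31, 5*sqrt(3)}, {26/9})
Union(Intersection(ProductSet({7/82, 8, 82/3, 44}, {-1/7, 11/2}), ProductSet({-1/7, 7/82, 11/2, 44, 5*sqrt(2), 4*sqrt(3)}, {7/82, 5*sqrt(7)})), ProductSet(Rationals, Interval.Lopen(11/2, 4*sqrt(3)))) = ProductSet(Rationals, Interval.Lopen(11/2, 4*sqrt(3)))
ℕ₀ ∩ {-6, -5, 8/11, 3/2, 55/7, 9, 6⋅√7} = {9}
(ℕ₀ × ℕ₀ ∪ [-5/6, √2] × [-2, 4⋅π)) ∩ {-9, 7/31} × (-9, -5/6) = {7/31} × [-2, -5/6)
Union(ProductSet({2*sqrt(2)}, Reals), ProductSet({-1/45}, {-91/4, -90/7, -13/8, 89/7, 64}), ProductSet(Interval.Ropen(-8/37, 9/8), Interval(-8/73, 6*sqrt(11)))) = Union(ProductSet({-1/45}, {-91/4, -90/7, -13/8, 89/7, 64}), ProductSet({2*sqrt(2)}, Reals), ProductSet(Interval.Ropen(-8/37, 9/8), Interval(-8/73, 6*sqrt(11))))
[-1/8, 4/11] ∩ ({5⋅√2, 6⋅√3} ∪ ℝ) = [-1/8, 4/11]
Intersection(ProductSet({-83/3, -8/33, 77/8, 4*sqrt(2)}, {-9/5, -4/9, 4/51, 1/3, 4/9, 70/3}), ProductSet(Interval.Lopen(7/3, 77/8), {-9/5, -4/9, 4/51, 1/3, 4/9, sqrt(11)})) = ProductSet({77/8, 4*sqrt(2)}, {-9/5, -4/9, 4/51, 1/3, 4/9})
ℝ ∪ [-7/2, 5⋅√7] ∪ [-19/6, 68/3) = (-∞, ∞)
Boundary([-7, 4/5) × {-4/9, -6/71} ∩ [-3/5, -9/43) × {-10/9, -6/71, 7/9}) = [-3/5, -9/43] × {-6/71}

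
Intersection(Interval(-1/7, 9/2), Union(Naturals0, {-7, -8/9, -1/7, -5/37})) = Union({-1/7, -5/37}, Range(0, 5, 1))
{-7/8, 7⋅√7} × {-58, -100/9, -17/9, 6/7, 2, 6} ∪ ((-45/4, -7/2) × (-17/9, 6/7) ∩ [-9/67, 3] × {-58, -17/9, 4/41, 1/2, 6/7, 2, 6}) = {-7/8, 7⋅√7} × {-58, -100/9, -17/9, 6/7, 2, 6}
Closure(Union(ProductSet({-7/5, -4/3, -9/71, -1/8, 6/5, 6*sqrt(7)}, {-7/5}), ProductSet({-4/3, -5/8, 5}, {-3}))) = Union(ProductSet({-4/3, -5/8, 5}, {-3}), ProductSet({-7/5, -4/3, -9/71, -1/8, 6/5, 6*sqrt(7)}, {-7/5}))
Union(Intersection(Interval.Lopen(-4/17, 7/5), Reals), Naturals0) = Union(Interval.Lopen(-4/17, 7/5), Naturals0)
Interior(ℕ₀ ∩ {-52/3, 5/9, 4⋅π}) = ∅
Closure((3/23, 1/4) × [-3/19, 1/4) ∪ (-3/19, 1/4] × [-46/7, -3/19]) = ({3/23, 1/4} × [-3/19, 1/4]) ∪ ([3/23, 1/4] × {-3/19, 1/4}) ∪ ([-3/19, 1/4] × [-46/7, -3/19]) ∪ ((3/23, 1/4) × [-3/19, 1/4))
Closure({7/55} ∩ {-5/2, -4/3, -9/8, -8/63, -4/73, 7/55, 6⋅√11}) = {7/55}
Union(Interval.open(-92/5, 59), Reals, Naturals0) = Union(Interval(-oo, oo), Naturals0)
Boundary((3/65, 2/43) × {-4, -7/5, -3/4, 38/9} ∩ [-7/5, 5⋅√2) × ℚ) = [3/65, 2/43] × {-4, -7/5, -3/4, 38/9}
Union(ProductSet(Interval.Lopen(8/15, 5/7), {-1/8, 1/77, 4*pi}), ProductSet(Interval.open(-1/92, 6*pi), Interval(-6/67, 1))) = Union(ProductSet(Interval.open(-1/92, 6*pi), Interval(-6/67, 1)), ProductSet(Interval.Lopen(8/15, 5/7), {-1/8, 1/77, 4*pi}))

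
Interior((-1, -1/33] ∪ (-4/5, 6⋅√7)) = (-1, 6⋅√7)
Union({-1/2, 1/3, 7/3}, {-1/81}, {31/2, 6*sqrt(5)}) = {-1/2, -1/81, 1/3, 7/3, 31/2, 6*sqrt(5)}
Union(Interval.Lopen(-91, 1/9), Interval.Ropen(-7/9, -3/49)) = Interval.Lopen(-91, 1/9)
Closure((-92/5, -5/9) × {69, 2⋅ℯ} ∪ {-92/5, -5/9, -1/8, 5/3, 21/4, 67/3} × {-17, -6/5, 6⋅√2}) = ([-92/5, -5/9] × {69, 2⋅ℯ}) ∪ ({-92/5, -5/9, -1/8, 5/3, 21/4, 67/3} × {-17, -6/5, 6⋅√2})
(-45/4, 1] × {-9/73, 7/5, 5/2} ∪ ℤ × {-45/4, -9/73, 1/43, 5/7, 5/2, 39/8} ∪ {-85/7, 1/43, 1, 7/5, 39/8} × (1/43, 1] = (ℤ × {-45/4, -9/73, 1/43, 5/7, 5/2, 39/8}) ∪ ((-45/4, 1] × {-9/73, 7/5, 5/2}) ∪ ({-85/7, 1/43, 1, 7/5, 39/8} × (1/43, 1])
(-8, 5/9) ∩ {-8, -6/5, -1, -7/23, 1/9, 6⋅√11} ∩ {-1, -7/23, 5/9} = {-1, -7/23}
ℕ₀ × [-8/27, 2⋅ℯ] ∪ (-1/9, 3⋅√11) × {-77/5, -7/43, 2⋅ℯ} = (ℕ₀ × [-8/27, 2⋅ℯ]) ∪ ((-1/9, 3⋅√11) × {-77/5, -7/43, 2⋅ℯ})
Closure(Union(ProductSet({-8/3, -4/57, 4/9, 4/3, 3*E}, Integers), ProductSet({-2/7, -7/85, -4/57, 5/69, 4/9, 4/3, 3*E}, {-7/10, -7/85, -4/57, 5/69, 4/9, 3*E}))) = Union(ProductSet({-8/3, -4/57, 4/9, 4/3, 3*E}, Integers), ProductSet({-2/7, -7/85, -4/57, 5/69, 4/9, 4/3, 3*E}, {-7/10, -7/85, -4/57, 5/69, 4/9, 3*E}))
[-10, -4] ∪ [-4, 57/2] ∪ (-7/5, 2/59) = [-10, 57/2]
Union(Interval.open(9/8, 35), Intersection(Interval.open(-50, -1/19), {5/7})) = Interval.open(9/8, 35)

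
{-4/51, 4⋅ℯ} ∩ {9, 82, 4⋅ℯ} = {4⋅ℯ}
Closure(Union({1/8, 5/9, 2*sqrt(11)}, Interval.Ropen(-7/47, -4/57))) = Union({1/8, 5/9, 2*sqrt(11)}, Interval(-7/47, -4/57))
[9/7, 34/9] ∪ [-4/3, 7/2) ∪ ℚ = ℚ ∪ [-4/3, 34/9]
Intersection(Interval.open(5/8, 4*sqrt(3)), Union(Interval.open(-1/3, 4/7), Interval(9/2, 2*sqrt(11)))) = Interval(9/2, 2*sqrt(11))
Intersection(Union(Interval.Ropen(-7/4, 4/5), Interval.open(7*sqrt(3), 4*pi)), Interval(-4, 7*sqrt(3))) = Interval.Ropen(-7/4, 4/5)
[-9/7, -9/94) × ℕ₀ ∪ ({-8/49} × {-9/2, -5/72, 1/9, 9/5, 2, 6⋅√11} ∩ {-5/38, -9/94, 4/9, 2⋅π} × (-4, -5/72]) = [-9/7, -9/94) × ℕ₀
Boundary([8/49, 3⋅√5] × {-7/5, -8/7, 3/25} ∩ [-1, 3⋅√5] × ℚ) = [8/49, 3⋅√5] × {-7/5, -8/7, 3/25}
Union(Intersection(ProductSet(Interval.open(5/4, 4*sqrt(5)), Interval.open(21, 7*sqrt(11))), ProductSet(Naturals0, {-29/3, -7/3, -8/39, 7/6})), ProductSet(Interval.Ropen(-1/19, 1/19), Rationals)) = ProductSet(Interval.Ropen(-1/19, 1/19), Rationals)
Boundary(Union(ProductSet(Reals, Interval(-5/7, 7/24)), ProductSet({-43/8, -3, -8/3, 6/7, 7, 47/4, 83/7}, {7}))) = Union(ProductSet({-43/8, -3, -8/3, 6/7, 7, 47/4, 83/7}, {7}), ProductSet(Reals, {-5/7, 7/24}))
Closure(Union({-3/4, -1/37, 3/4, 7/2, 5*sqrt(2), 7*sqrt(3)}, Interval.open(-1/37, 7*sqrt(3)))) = Union({-3/4}, Interval(-1/37, 7*sqrt(3)))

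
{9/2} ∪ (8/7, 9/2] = (8/7, 9/2]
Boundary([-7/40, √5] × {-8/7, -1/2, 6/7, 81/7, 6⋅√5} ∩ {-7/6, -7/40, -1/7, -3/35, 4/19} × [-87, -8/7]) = {-7/40, -1/7, -3/35, 4/19} × {-8/7}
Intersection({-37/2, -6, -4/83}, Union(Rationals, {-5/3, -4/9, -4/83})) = {-37/2, -6, -4/83}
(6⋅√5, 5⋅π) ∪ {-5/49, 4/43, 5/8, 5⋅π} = {-5/49, 4/43, 5/8} ∪ (6⋅√5, 5⋅π]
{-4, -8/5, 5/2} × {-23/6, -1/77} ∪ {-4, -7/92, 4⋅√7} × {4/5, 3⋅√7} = ({-4, -8/5, 5/2} × {-23/6, -1/77}) ∪ ({-4, -7/92, 4⋅√7} × {4/5, 3⋅√7})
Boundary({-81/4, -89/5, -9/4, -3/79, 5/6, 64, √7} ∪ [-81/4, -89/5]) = {-81/4, -89/5, -9/4, -3/79, 5/6, 64, √7}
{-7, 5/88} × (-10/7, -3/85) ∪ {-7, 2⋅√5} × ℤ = ({-7, 5/88} × (-10/7, -3/85)) ∪ ({-7, 2⋅√5} × ℤ)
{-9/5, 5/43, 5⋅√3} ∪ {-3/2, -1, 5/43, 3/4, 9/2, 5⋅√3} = {-9/5, -3/2, -1, 5/43, 3/4, 9/2, 5⋅√3}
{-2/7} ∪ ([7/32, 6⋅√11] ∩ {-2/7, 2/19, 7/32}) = {-2/7, 7/32}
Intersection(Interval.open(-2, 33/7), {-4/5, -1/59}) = {-4/5, -1/59}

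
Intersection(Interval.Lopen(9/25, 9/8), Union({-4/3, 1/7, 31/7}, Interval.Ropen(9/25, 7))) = Interval.Lopen(9/25, 9/8)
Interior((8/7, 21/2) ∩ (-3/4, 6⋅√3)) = (8/7, 6⋅√3)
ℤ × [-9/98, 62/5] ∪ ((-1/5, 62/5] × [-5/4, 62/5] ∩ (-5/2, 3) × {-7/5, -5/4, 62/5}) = (ℤ × [-9/98, 62/5]) ∪ ((-1/5, 3) × {-5/4, 62/5})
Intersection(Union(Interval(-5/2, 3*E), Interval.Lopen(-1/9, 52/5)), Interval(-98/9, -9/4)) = Interval(-5/2, -9/4)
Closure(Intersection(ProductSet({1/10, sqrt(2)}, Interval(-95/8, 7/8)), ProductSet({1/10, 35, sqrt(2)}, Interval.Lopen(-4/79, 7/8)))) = ProductSet({1/10, sqrt(2)}, Interval(-4/79, 7/8))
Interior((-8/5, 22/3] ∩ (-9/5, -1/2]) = (-8/5, -1/2)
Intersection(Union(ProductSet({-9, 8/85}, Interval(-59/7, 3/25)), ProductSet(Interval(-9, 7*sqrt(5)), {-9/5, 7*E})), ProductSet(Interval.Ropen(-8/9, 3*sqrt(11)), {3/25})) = ProductSet({8/85}, {3/25})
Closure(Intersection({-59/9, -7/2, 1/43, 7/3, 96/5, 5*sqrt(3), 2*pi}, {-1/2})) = EmptySet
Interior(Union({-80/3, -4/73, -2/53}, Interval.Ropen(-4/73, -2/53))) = Interval.open(-4/73, -2/53)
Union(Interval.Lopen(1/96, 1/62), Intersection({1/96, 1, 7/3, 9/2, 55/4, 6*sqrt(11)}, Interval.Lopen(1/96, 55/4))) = Union({1, 7/3, 9/2, 55/4}, Interval.Lopen(1/96, 1/62))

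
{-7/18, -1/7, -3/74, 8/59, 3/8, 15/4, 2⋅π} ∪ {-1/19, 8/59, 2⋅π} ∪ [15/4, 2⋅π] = {-7/18, -1/7, -1/19, -3/74, 8/59, 3/8} ∪ [15/4, 2⋅π]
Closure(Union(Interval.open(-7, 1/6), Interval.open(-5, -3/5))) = Interval(-7, 1/6)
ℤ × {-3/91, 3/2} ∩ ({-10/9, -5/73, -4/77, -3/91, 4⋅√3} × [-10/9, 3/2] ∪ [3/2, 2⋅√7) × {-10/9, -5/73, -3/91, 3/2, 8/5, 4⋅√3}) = {2, 3, 4, 5} × {-3/91, 3/2}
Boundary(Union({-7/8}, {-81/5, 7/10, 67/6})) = {-81/5, -7/8, 7/10, 67/6}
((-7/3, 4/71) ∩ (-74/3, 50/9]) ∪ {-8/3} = {-8/3} ∪ (-7/3, 4/71)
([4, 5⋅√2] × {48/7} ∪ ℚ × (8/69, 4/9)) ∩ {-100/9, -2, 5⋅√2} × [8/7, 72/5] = {5⋅√2} × {48/7}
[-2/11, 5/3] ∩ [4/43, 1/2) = [4/43, 1/2)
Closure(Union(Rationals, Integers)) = Reals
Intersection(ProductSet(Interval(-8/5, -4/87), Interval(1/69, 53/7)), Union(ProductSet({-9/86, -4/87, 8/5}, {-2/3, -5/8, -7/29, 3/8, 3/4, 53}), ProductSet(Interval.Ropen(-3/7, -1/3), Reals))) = Union(ProductSet({-9/86, -4/87}, {3/8, 3/4}), ProductSet(Interval.Ropen(-3/7, -1/3), Interval(1/69, 53/7)))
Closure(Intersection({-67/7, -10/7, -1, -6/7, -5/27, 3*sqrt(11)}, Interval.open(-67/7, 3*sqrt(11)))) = {-10/7, -1, -6/7, -5/27}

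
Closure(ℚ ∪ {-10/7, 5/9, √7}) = ℝ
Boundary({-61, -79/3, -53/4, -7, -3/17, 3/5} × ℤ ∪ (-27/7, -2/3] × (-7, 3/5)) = ({-27/7, -2/3} × [-7, 3/5]) ∪ ({-61, -79/3, -53/4, -7, -3/17, 3/5} × ℤ) ∪ ([-27/7, -2/3] × {-7, 3/5})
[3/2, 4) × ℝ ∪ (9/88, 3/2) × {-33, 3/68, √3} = ([3/2, 4) × ℝ) ∪ ((9/88, 3/2) × {-33, 3/68, √3})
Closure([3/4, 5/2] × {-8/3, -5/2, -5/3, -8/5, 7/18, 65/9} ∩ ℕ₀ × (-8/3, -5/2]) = {1, 2} × {-5/2}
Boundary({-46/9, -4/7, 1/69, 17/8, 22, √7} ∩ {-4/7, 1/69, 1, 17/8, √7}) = {-4/7, 1/69, 17/8, √7}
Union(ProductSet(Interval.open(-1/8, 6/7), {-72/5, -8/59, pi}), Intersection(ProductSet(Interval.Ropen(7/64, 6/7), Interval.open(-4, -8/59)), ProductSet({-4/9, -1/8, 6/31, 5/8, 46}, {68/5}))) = ProductSet(Interval.open(-1/8, 6/7), {-72/5, -8/59, pi})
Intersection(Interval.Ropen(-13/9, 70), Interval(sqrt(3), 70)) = Interval.Ropen(sqrt(3), 70)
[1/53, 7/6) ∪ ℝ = (-∞, ∞)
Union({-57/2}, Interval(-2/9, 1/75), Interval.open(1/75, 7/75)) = Union({-57/2}, Interval.Ropen(-2/9, 7/75))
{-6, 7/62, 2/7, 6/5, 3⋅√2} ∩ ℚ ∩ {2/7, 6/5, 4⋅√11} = {2/7, 6/5}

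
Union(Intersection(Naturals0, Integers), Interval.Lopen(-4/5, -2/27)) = Union(Interval.Lopen(-4/5, -2/27), Naturals0)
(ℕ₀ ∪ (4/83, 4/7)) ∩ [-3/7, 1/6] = {0} ∪ (4/83, 1/6]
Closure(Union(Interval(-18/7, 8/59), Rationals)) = Union(Interval(-oo, oo), Rationals)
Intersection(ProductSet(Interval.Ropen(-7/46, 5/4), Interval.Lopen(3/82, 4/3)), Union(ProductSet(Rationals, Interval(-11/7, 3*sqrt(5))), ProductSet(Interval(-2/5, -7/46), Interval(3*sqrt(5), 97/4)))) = ProductSet(Intersection(Interval.Ropen(-7/46, 5/4), Rationals), Interval.Lopen(3/82, 4/3))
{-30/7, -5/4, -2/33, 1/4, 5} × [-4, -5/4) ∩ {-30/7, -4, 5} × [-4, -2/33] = {-30/7, 5} × [-4, -5/4)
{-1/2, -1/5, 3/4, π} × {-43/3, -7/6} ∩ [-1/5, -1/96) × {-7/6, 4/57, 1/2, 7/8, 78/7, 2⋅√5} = {-1/5} × {-7/6}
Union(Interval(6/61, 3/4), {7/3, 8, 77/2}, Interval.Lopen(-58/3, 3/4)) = Union({7/3, 8, 77/2}, Interval.Lopen(-58/3, 3/4))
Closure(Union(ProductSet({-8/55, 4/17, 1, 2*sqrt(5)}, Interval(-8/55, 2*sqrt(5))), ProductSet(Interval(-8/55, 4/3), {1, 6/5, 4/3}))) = Union(ProductSet({-8/55, 4/17, 1, 2*sqrt(5)}, Interval(-8/55, 2*sqrt(5))), ProductSet(Interval(-8/55, 4/3), {1, 6/5, 4/3}))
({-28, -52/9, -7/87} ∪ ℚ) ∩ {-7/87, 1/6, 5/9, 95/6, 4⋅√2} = {-7/87, 1/6, 5/9, 95/6}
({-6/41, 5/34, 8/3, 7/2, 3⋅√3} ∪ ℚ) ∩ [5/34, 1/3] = ℚ ∩ [5/34, 1/3]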